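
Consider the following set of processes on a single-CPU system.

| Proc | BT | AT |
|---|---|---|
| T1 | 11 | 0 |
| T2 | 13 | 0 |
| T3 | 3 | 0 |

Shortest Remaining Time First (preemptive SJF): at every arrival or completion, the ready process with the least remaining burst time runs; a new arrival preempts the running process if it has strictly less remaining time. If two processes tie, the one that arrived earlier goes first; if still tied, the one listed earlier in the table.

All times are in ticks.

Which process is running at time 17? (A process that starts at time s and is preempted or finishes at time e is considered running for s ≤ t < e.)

Schedule: | T3 0-3 | T1 3-14 | T2 14-27 |
Completion: T1=14  T2=27  T3=3

T2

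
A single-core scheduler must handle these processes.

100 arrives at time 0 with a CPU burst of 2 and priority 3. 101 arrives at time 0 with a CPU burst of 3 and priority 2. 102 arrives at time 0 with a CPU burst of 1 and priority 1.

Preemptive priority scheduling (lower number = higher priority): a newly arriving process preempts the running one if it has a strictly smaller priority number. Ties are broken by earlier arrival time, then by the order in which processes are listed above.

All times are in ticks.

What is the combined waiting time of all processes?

Schedule: | 102 0-1 | 101 1-4 | 100 4-6 |
Completion: 100=6  101=4  102=1
Turnaround (C−A): 100=6  101=4  102=1
Waiting = turnaround − burst: 100=4, 101=1, 102=0
Total waiting = 4 + 1 + 0 = 5

5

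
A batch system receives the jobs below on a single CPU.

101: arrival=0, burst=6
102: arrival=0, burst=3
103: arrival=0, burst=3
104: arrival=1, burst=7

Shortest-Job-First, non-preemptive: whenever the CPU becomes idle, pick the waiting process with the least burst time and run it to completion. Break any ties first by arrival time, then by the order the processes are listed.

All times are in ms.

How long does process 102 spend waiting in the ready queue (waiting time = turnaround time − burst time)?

0

Timeline: | 102 0-3 | 103 3-6 | 101 6-12 | 104 12-19 |
Completion: 101=12  102=3  103=6  104=19
Waiting(102) = turnaround − burst = 3 − 3 = 0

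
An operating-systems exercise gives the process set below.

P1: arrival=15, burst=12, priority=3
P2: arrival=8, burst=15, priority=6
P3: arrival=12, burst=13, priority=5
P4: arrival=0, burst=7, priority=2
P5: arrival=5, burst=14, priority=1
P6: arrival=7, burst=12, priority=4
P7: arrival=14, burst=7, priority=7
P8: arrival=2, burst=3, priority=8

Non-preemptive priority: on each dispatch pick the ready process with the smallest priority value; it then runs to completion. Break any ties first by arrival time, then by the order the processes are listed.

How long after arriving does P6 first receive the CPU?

Schedule: | P4 0-7 | P5 7-21 | P1 21-33 | P6 33-45 | P3 45-58 | P2 58-73 | P7 73-80 | P8 80-83 |
Completion: P1=33  P2=73  P3=58  P4=7  P5=21  P6=45  P7=80  P8=83
Turnaround (C−A): P1=18  P2=65  P3=46  P4=7  P5=16  P6=38  P7=66  P8=81
Response(P6) = first start − arrival = 33 − 7 = 26

26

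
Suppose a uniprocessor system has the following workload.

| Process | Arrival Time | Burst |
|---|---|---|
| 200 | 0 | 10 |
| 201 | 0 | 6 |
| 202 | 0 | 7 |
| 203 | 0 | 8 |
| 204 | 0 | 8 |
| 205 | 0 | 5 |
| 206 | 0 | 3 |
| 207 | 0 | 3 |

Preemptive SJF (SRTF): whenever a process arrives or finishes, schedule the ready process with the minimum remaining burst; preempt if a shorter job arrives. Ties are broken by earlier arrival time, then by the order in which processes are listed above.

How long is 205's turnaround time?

Schedule: | 206 0-3 | 207 3-6 | 205 6-11 | 201 11-17 | 202 17-24 | 203 24-32 | 204 32-40 | 200 40-50 |
Completion: 200=50  201=17  202=24  203=32  204=40  205=11  206=3  207=6
Turnaround(205) = completion − arrival = 11 − 0 = 11

11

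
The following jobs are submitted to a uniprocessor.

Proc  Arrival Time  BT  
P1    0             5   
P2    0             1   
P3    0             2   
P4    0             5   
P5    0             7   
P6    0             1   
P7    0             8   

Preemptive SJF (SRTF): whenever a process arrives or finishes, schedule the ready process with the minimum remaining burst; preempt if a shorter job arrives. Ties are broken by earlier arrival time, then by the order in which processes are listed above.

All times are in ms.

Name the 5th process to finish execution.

P4

Timeline: | P2 0-1 | P6 1-2 | P3 2-4 | P1 4-9 | P4 9-14 | P5 14-21 | P7 21-29 |
Completion: P1=9  P2=1  P3=4  P4=14  P5=21  P6=2  P7=29
Turnaround (C−A): P1=9  P2=1  P3=4  P4=14  P5=21  P6=2  P7=29
Finish order: P2 → P6 → P3 → P1 → P4 → P5 → P7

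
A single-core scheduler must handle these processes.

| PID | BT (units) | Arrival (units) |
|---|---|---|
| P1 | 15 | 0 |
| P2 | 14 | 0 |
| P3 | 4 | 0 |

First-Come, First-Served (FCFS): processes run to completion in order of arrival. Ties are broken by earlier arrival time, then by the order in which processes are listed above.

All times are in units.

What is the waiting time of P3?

Gantt: | P1 0-15 | P2 15-29 | P3 29-33 |
Completion: P1=15  P2=29  P3=33
Waiting(P3) = turnaround − burst = 33 − 4 = 29

29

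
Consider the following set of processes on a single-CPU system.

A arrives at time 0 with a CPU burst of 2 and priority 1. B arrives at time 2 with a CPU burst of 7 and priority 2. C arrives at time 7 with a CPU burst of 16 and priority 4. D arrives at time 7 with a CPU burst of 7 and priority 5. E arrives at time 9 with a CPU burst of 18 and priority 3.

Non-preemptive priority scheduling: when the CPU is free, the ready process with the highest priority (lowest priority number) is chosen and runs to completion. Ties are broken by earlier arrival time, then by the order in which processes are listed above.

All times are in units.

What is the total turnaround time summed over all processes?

Timeline: | A 0-2 | B 2-9 | E 9-27 | C 27-43 | D 43-50 |
Completion: A=2  B=9  C=43  D=50  E=27
Turnaround (C−A): A=2  B=7  C=36  D=43  E=18
Turnaround = completion − arrival: A=2, B=7, C=36, D=43, E=18
Total turnaround = 2 + 7 + 36 + 43 + 18 = 106

106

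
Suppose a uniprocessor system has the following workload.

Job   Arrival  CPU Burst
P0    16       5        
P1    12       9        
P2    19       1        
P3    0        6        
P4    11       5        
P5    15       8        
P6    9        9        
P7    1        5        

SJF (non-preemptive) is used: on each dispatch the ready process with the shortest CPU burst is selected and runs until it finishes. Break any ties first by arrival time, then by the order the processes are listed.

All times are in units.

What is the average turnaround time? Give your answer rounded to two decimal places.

13.75

Schedule: | P3 0-6 | P7 6-11 | P4 11-16 | P0 16-21 | P2 21-22 | P5 22-30 | P6 30-39 | P1 39-48 |
Completion: P0=21  P1=48  P2=22  P3=6  P4=16  P5=30  P6=39  P7=11
Turnaround times: P0=5, P1=36, P2=3, P3=6, P4=5, P5=15, P6=30, P7=10
Average turnaround = (5+36+3+6+5+15+30+10) / 8 = 110/8 = 13.75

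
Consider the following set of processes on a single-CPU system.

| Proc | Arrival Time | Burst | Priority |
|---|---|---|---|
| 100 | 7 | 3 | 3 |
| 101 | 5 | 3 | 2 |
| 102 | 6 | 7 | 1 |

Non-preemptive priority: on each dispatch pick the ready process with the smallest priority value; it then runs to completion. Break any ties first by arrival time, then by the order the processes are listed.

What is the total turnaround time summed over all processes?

Timeline: | idle 0-5 | 101 5-8 | 102 8-15 | 100 15-18 |
Completion: 100=18  101=8  102=15
Turnaround = completion − arrival: 100=11, 101=3, 102=9
Total turnaround = 11 + 3 + 9 = 23

23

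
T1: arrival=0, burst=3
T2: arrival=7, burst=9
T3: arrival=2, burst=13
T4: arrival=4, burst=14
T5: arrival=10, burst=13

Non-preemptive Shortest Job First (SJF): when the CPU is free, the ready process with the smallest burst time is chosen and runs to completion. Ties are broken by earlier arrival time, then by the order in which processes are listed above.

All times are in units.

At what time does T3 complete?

16

Timeline: | T1 0-3 | T3 3-16 | T2 16-25 | T5 25-38 | T4 38-52 |
Completion: T1=3  T2=25  T3=16  T4=52  T5=38
Turnaround (C−A): T1=3  T2=18  T3=14  T4=48  T5=28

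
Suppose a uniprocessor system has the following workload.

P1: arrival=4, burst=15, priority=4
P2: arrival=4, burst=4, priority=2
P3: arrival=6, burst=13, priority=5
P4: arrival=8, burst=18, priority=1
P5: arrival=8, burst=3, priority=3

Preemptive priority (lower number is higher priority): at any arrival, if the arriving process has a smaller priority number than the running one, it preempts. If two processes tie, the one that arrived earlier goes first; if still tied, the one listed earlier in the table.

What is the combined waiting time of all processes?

81

Gantt: | idle 0-4 | P2 4-8 | P4 8-26 | P5 26-29 | P1 29-44 | P3 44-57 |
Completion: P1=44  P2=8  P3=57  P4=26  P5=29
Waiting = turnaround − burst: P1=25, P2=0, P3=38, P4=0, P5=18
Total waiting = 25 + 0 + 38 + 0 + 18 = 81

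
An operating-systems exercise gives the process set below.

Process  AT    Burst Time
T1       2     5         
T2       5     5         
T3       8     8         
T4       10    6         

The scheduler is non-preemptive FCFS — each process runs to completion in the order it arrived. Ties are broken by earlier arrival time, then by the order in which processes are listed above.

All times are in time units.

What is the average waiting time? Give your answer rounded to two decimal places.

Schedule: | idle 0-2 | T1 2-7 | T2 7-12 | T3 12-20 | T4 20-26 |
Completion: T1=7  T2=12  T3=20  T4=26
Turnaround (C−A): T1=5  T2=7  T3=12  T4=16
Waiting times: T1=0, T2=2, T3=4, T4=10
Average waiting = (0+2+4+10) / 4 = 16/4 = 4.00

4.00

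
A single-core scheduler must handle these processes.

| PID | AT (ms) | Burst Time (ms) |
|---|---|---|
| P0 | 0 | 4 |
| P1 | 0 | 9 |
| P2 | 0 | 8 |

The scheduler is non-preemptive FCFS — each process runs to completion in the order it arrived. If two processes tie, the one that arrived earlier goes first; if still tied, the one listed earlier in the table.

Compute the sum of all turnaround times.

38

Timeline: | P0 0-4 | P1 4-13 | P2 13-21 |
Completion: P0=4  P1=13  P2=21
Turnaround (C−A): P0=4  P1=13  P2=21
Turnaround = completion − arrival: P0=4, P1=13, P2=21
Total turnaround = 4 + 13 + 21 = 38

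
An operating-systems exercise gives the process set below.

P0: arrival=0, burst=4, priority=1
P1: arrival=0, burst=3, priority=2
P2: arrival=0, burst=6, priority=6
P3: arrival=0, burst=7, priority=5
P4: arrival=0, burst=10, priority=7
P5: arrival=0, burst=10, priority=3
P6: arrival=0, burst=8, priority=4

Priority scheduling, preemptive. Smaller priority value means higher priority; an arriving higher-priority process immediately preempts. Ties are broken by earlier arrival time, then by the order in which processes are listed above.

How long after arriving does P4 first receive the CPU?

Schedule: | P0 0-4 | P1 4-7 | P5 7-17 | P6 17-25 | P3 25-32 | P2 32-38 | P4 38-48 |
Completion: P0=4  P1=7  P2=38  P3=32  P4=48  P5=17  P6=25
Turnaround (C−A): P0=4  P1=7  P2=38  P3=32  P4=48  P5=17  P6=25
Response(P4) = first start − arrival = 38 − 0 = 38

38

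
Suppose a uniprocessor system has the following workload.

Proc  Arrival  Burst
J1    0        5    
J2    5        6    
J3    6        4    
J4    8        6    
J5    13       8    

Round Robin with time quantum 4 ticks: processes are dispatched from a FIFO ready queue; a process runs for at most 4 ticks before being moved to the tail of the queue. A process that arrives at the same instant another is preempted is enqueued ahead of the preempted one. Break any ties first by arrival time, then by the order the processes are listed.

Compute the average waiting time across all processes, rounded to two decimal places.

Schedule: | J1 0-5 | J2 5-9 | J3 9-13 | J4 13-17 | J2 17-19 | J5 19-23 | J4 23-25 | J5 25-29 |
Completion: J1=5  J2=19  J3=13  J4=25  J5=29
Turnaround (C−A): J1=5  J2=14  J3=7  J4=17  J5=16
Waiting times: J1=0, J2=8, J3=3, J4=11, J5=8
Average waiting = (0+8+3+11+8) / 5 = 30/5 = 6.00

6.00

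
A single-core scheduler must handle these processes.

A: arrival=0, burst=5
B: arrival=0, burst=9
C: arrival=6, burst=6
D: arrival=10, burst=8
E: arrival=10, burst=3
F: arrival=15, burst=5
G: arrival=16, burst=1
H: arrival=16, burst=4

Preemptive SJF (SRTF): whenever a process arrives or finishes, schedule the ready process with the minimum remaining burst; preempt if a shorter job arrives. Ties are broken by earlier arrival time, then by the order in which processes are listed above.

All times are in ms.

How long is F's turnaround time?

Schedule: | A 0-5 | B 5-6 | C 6-12 | E 12-15 | F 15-16 | G 16-17 | F 17-21 | H 21-25 | B 25-33 | D 33-41 |
Completion: A=5  B=33  C=12  D=41  E=15  F=21  G=17  H=25
Turnaround(F) = completion − arrival = 21 − 15 = 6

6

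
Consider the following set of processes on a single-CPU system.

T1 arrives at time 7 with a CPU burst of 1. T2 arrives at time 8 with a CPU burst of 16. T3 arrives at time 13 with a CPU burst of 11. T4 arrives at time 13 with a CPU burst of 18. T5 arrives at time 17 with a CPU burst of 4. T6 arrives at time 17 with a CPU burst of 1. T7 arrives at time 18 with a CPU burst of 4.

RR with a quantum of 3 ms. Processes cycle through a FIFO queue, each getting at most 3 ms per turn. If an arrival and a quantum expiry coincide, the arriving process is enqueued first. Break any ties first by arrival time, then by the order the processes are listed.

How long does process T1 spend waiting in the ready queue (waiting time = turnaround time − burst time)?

Schedule: | idle 0-7 | T1 7-8 | T2 8-14 | T3 14-17 | T4 17-20 | T2 20-23 | T5 23-26 | T6 26-27 | T3 27-30 | T7 30-33 | T4 33-36 | T2 36-39 | T5 39-40 | T3 40-43 | T7 43-44 | T4 44-47 | T2 47-50 | T3 50-52 | T4 52-55 | T2 55-56 | T4 56-62 |
Completion: T1=8  T2=56  T3=52  T4=62  T5=40  T6=27  T7=44
Waiting(T1) = turnaround − burst = 1 − 1 = 0

0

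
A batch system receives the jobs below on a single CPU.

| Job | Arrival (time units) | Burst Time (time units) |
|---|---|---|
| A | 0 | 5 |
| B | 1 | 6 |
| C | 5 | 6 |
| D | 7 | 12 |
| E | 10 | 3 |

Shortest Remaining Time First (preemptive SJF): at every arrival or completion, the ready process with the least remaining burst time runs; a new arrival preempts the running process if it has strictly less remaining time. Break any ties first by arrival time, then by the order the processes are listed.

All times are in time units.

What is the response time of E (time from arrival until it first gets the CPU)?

Schedule: | A 0-5 | B 5-11 | E 11-14 | C 14-20 | D 20-32 |
Completion: A=5  B=11  C=20  D=32  E=14
Response(E) = first start − arrival = 11 − 10 = 1

1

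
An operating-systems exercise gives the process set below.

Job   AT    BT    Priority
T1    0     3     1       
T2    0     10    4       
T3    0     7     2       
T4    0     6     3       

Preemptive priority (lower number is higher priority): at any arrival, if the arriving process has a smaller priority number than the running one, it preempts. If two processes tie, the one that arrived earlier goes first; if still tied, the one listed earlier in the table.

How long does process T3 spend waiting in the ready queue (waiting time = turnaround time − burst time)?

Timeline: | T1 0-3 | T3 3-10 | T4 10-16 | T2 16-26 |
Completion: T1=3  T2=26  T3=10  T4=16
Turnaround (C−A): T1=3  T2=26  T3=10  T4=16
Waiting(T3) = turnaround − burst = 10 − 7 = 3

3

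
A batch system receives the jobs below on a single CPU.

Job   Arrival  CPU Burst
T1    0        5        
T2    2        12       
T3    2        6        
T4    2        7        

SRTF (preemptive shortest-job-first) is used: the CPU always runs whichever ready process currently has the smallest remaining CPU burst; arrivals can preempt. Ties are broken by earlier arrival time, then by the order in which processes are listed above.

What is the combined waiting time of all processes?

Gantt: | T1 0-5 | T3 5-11 | T4 11-18 | T2 18-30 |
Completion: T1=5  T2=30  T3=11  T4=18
Turnaround (C−A): T1=5  T2=28  T3=9  T4=16
Waiting = turnaround − burst: T1=0, T2=16, T3=3, T4=9
Total waiting = 0 + 16 + 3 + 9 = 28

28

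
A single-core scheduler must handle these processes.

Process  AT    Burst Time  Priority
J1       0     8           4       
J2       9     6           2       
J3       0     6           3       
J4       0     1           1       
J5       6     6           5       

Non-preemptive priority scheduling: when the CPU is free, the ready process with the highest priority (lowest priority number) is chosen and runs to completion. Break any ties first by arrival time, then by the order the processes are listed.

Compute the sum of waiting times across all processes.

Gantt: | J4 0-1 | J3 1-7 | J1 7-15 | J2 15-21 | J5 21-27 |
Completion: J1=15  J2=21  J3=7  J4=1  J5=27
Turnaround (C−A): J1=15  J2=12  J3=7  J4=1  J5=21
Waiting = turnaround − burst: J1=7, J2=6, J3=1, J4=0, J5=15
Total waiting = 7 + 6 + 1 + 0 + 15 = 29

29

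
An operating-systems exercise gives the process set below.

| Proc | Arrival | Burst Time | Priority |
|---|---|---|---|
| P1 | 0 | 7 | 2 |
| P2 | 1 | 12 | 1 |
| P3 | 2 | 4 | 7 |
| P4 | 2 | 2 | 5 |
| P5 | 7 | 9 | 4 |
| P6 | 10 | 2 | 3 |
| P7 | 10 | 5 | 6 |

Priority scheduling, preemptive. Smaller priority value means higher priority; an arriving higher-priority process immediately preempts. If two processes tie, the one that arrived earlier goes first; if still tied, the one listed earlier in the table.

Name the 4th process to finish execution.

P5

Gantt: | P1 0-1 | P2 1-13 | P1 13-19 | P6 19-21 | P5 21-30 | P4 30-32 | P7 32-37 | P3 37-41 |
Completion: P1=19  P2=13  P3=41  P4=32  P5=30  P6=21  P7=37
Turnaround (C−A): P1=19  P2=12  P3=39  P4=30  P5=23  P6=11  P7=27
Finish order: P2 → P1 → P6 → P5 → P4 → P7 → P3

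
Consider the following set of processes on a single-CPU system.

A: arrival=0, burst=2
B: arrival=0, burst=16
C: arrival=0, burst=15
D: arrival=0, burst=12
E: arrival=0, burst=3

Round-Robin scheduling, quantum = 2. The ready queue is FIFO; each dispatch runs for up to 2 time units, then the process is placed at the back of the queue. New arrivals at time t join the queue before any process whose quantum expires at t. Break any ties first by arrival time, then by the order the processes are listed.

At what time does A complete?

2

Gantt: | A 0-2 | B 2-4 | C 4-6 | D 6-8 | E 8-10 | B 10-12 | C 12-14 | D 14-16 | E 16-17 | B 17-19 | C 19-21 | D 21-23 | B 23-25 | C 25-27 | D 27-29 | B 29-31 | C 31-33 | D 33-35 | B 35-37 | C 37-39 | D 39-41 | B 41-43 | C 43-45 | B 45-47 | C 47-48 |
Completion: A=2  B=47  C=48  D=41  E=17
Turnaround (C−A): A=2  B=47  C=48  D=41  E=17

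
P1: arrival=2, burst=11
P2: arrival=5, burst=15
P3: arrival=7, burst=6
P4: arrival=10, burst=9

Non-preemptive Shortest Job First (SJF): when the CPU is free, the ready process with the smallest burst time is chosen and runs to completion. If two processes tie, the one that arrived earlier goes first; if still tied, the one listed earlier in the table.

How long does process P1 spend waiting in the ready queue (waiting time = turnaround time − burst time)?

Gantt: | idle 0-2 | P1 2-13 | P3 13-19 | P4 19-28 | P2 28-43 |
Completion: P1=13  P2=43  P3=19  P4=28
Turnaround (C−A): P1=11  P2=38  P3=12  P4=18
Waiting(P1) = turnaround − burst = 11 − 11 = 0

0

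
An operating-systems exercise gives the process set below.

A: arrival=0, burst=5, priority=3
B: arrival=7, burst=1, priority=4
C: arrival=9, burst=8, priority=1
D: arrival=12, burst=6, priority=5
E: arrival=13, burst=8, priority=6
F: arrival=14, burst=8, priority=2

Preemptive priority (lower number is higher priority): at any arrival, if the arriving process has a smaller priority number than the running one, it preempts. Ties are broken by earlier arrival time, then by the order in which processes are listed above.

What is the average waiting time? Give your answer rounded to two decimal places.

5.67

Schedule: | A 0-5 | idle 5-7 | B 7-8 | idle 8-9 | C 9-17 | F 17-25 | D 25-31 | E 31-39 |
Completion: A=5  B=8  C=17  D=31  E=39  F=25
Waiting times: A=0, B=0, C=0, D=13, E=18, F=3
Average waiting = (0+0+0+13+18+3) / 6 = 34/6 = 5.67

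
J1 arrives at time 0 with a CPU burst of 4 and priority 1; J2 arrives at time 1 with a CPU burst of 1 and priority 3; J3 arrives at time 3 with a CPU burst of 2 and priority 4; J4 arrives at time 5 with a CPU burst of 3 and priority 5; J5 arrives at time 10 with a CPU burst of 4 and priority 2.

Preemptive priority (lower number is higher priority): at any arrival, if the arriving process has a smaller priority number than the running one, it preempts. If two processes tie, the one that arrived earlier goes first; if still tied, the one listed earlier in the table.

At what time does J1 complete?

Schedule: | J1 0-4 | J2 4-5 | J3 5-7 | J4 7-10 | J5 10-14 |
Completion: J1=4  J2=5  J3=7  J4=10  J5=14

4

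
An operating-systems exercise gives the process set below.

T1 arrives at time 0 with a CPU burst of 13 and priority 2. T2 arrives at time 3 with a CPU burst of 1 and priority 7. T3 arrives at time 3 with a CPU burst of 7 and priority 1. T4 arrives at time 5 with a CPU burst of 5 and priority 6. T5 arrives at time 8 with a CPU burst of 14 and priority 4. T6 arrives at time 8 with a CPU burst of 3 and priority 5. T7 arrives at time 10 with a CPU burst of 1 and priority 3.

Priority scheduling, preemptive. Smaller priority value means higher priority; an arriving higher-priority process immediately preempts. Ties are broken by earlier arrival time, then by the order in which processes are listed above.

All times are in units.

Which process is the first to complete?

T3

Timeline: | T1 0-3 | T3 3-10 | T1 10-20 | T7 20-21 | T5 21-35 | T6 35-38 | T4 38-43 | T2 43-44 |
Completion: T1=20  T2=44  T3=10  T4=43  T5=35  T6=38  T7=21
Turnaround (C−A): T1=20  T2=41  T3=7  T4=38  T5=27  T6=30  T7=11
Finish order: T3 → T1 → T7 → T5 → T6 → T4 → T2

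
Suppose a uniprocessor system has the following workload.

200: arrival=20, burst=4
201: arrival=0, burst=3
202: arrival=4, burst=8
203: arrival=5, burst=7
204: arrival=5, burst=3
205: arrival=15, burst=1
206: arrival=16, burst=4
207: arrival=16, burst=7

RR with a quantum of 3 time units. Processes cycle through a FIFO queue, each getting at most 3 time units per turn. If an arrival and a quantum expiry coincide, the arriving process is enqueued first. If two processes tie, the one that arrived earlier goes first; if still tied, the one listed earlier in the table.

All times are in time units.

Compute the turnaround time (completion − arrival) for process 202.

Gantt: | 201 0-3 | idle 3-4 | 202 4-7 | 203 7-10 | 204 10-13 | 202 13-16 | 203 16-19 | 205 19-20 | 206 20-23 | 207 23-26 | 202 26-28 | 203 28-29 | 200 29-32 | 206 32-33 | 207 33-36 | 200 36-37 | 207 37-38 |
Completion: 200=37  201=3  202=28  203=29  204=13  205=20  206=33  207=38
Turnaround (C−A): 200=17  201=3  202=24  203=24  204=8  205=5  206=17  207=22
Turnaround(202) = completion − arrival = 28 − 4 = 24

24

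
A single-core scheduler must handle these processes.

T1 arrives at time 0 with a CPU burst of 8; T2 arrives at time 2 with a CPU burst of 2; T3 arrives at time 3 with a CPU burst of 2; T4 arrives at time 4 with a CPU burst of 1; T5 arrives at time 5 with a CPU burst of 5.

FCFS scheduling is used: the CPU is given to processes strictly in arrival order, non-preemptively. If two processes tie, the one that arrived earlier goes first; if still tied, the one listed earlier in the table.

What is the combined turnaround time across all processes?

Timeline: | T1 0-8 | T2 8-10 | T3 10-12 | T4 12-13 | T5 13-18 |
Completion: T1=8  T2=10  T3=12  T4=13  T5=18
Turnaround = completion − arrival: T1=8, T2=8, T3=9, T4=9, T5=13
Total turnaround = 8 + 8 + 9 + 9 + 13 = 47

47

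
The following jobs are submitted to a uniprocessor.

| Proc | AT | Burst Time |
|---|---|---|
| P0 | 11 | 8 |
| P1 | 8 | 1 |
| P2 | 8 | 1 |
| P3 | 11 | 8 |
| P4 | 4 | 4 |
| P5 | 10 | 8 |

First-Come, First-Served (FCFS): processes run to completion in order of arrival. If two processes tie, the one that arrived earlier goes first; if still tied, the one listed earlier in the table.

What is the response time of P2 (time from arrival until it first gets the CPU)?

Gantt: | idle 0-4 | P4 4-8 | P1 8-9 | P2 9-10 | P5 10-18 | P0 18-26 | P3 26-34 |
Completion: P0=26  P1=9  P2=10  P3=34  P4=8  P5=18
Response(P2) = first start − arrival = 9 − 8 = 1

1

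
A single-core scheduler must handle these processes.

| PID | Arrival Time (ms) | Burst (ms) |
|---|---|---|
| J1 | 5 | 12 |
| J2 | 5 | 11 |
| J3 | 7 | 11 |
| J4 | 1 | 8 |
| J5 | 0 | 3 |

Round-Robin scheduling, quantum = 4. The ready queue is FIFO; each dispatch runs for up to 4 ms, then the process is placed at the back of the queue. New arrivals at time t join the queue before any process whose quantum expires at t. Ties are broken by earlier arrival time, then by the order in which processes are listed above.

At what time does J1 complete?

Timeline: | J5 0-3 | J4 3-7 | J1 7-11 | J2 11-15 | J3 15-19 | J4 19-23 | J1 23-27 | J2 27-31 | J3 31-35 | J1 35-39 | J2 39-42 | J3 42-45 |
Completion: J1=39  J2=42  J3=45  J4=23  J5=3

39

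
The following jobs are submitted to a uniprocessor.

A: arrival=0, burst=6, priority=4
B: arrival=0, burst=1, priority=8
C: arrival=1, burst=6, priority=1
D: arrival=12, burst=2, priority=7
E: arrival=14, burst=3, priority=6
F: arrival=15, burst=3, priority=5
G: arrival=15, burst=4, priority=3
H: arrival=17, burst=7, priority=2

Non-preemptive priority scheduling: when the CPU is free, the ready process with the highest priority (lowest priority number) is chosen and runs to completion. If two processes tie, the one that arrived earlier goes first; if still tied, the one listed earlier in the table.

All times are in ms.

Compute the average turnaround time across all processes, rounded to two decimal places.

Schedule: | A 0-6 | C 6-12 | D 12-14 | E 14-17 | H 17-24 | G 24-28 | F 28-31 | B 31-32 |
Completion: A=6  B=32  C=12  D=14  E=17  F=31  G=28  H=24
Turnaround times: A=6, B=32, C=11, D=2, E=3, F=16, G=13, H=7
Average turnaround = (6+32+11+2+3+16+13+7) / 8 = 90/8 = 11.25

11.25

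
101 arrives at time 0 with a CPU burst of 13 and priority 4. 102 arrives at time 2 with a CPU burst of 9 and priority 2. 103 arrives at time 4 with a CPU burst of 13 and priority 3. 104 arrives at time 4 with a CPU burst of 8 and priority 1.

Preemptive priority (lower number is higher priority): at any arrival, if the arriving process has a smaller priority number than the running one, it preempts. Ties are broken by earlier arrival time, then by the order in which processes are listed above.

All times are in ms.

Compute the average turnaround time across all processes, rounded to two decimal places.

Gantt: | 101 0-2 | 102 2-4 | 104 4-12 | 102 12-19 | 103 19-32 | 101 32-43 |
Completion: 101=43  102=19  103=32  104=12
Turnaround times: 101=43, 102=17, 103=28, 104=8
Average turnaround = (43+17+28+8) / 4 = 96/4 = 24.00

24.00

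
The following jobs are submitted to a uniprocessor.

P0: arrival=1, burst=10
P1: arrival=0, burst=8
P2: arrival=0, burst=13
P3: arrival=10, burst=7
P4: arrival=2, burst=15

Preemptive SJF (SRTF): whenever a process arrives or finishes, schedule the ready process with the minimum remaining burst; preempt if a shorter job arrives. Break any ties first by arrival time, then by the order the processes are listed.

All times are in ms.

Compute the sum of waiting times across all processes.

Gantt: | P1 0-8 | P0 8-10 | P3 10-17 | P0 17-25 | P2 25-38 | P4 38-53 |
Completion: P0=25  P1=8  P2=38  P3=17  P4=53
Turnaround (C−A): P0=24  P1=8  P2=38  P3=7  P4=51
Waiting = turnaround − burst: P0=14, P1=0, P2=25, P3=0, P4=36
Total waiting = 14 + 0 + 25 + 0 + 36 = 75

75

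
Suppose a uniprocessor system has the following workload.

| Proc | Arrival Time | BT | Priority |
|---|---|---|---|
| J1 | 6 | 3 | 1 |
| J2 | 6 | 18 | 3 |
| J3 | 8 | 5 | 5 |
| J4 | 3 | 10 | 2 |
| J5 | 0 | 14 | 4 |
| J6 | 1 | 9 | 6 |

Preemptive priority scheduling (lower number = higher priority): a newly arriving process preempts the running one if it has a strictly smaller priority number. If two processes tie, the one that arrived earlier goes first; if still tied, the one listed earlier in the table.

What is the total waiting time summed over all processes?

130

Timeline: | J5 0-3 | J4 3-6 | J1 6-9 | J4 9-16 | J2 16-34 | J5 34-45 | J3 45-50 | J6 50-59 |
Completion: J1=9  J2=34  J3=50  J4=16  J5=45  J6=59
Turnaround (C−A): J1=3  J2=28  J3=42  J4=13  J5=45  J6=58
Waiting = turnaround − burst: J1=0, J2=10, J3=37, J4=3, J5=31, J6=49
Total waiting = 0 + 10 + 37 + 3 + 31 + 49 = 130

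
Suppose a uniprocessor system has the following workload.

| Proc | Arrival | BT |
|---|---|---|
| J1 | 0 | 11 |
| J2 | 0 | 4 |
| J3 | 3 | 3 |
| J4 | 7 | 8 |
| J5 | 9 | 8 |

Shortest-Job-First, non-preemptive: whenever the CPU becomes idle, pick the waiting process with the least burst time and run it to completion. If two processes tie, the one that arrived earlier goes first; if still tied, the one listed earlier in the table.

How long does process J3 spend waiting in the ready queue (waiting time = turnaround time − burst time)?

1

Schedule: | J2 0-4 | J3 4-7 | J4 7-15 | J5 15-23 | J1 23-34 |
Completion: J1=34  J2=4  J3=7  J4=15  J5=23
Waiting(J3) = turnaround − burst = 4 − 3 = 1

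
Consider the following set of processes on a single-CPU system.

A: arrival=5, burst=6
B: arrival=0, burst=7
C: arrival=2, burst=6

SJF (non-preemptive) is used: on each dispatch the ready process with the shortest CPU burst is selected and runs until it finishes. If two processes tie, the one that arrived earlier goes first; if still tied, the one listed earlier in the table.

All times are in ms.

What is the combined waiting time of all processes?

Schedule: | B 0-7 | C 7-13 | A 13-19 |
Completion: A=19  B=7  C=13
Turnaround (C−A): A=14  B=7  C=11
Waiting = turnaround − burst: A=8, B=0, C=5
Total waiting = 8 + 0 + 5 = 13

13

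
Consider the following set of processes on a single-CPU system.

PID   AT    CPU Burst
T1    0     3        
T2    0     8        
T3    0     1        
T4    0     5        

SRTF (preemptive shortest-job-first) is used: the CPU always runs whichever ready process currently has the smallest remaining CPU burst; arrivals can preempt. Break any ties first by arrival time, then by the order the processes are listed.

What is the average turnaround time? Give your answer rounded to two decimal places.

Gantt: | T3 0-1 | T1 1-4 | T4 4-9 | T2 9-17 |
Completion: T1=4  T2=17  T3=1  T4=9
Turnaround times: T1=4, T2=17, T3=1, T4=9
Average turnaround = (4+17+1+9) / 4 = 31/4 = 7.75

7.75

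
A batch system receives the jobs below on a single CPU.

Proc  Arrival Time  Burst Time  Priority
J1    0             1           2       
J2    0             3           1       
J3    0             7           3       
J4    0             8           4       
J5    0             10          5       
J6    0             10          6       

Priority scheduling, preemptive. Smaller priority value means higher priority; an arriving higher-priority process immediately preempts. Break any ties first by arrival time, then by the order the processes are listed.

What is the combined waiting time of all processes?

Schedule: | J2 0-3 | J1 3-4 | J3 4-11 | J4 11-19 | J5 19-29 | J6 29-39 |
Completion: J1=4  J2=3  J3=11  J4=19  J5=29  J6=39
Waiting = turnaround − burst: J1=3, J2=0, J3=4, J4=11, J5=19, J6=29
Total waiting = 3 + 0 + 4 + 11 + 19 + 29 = 66

66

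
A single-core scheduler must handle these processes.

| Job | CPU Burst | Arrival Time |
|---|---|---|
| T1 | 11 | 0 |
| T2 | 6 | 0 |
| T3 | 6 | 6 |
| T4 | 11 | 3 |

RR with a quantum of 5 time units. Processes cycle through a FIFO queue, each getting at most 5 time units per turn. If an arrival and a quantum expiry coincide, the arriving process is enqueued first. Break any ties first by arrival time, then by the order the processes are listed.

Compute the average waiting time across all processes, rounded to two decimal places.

20.50

Schedule: | T1 0-5 | T2 5-10 | T4 10-15 | T1 15-20 | T3 20-25 | T2 25-26 | T4 26-31 | T1 31-32 | T3 32-33 | T4 33-34 |
Completion: T1=32  T2=26  T3=33  T4=34
Waiting times: T1=21, T2=20, T3=21, T4=20
Average waiting = (21+20+21+20) / 4 = 82/4 = 20.50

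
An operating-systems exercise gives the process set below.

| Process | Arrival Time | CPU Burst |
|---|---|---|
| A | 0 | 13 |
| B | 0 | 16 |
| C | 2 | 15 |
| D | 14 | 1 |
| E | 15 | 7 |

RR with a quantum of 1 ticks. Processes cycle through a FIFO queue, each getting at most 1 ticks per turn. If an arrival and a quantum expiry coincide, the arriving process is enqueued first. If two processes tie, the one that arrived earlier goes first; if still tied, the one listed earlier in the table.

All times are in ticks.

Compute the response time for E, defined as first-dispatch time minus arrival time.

Schedule: | A 0-1 | B 1-2 | A 2-3 | C 3-4 | B 4-5 | A 5-6 | C 6-7 | B 7-8 | A 8-9 | C 9-10 | B 10-11 | A 11-12 | C 12-13 | B 13-14 | A 14-15 | C 15-16 | D 16-17 | B 17-18 | E 18-19 | A 19-20 | C 20-21 | B 21-22 | E 22-23 | A 23-24 | C 24-25 | B 25-26 | E 26-27 | A 27-28 | C 28-29 | B 29-30 | E 30-31 | A 31-32 | C 32-33 | B 33-34 | E 34-35 | A 35-36 | C 36-37 | B 37-38 | E 38-39 | A 39-40 | C 40-41 | B 41-42 | E 42-43 | A 43-44 | C 44-45 | B 45-46 | C 46-47 | B 47-48 | C 48-49 | B 49-50 | C 50-51 | B 51-52 |
Completion: A=44  B=52  C=51  D=17  E=43
Turnaround (C−A): A=44  B=52  C=49  D=3  E=28
Response(E) = first start − arrival = 18 − 15 = 3

3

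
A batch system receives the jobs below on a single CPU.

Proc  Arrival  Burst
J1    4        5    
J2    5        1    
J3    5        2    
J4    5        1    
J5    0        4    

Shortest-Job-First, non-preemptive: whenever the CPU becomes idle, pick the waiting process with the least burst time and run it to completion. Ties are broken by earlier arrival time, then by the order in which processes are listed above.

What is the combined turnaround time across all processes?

28

Timeline: | J5 0-4 | J1 4-9 | J2 9-10 | J4 10-11 | J3 11-13 |
Completion: J1=9  J2=10  J3=13  J4=11  J5=4
Turnaround = completion − arrival: J1=5, J2=5, J3=8, J4=6, J5=4
Total turnaround = 5 + 5 + 8 + 6 + 4 = 28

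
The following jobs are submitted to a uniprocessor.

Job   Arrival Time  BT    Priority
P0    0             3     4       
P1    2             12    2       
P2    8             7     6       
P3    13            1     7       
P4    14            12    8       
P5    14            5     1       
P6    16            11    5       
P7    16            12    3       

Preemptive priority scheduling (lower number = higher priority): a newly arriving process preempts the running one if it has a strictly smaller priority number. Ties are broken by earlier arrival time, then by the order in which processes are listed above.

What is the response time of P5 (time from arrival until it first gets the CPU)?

0

Timeline: | P0 0-2 | P1 2-14 | P5 14-19 | P7 19-31 | P0 31-32 | P6 32-43 | P2 43-50 | P3 50-51 | P4 51-63 |
Completion: P0=32  P1=14  P2=50  P3=51  P4=63  P5=19  P6=43  P7=31
Response(P5) = first start − arrival = 14 − 14 = 0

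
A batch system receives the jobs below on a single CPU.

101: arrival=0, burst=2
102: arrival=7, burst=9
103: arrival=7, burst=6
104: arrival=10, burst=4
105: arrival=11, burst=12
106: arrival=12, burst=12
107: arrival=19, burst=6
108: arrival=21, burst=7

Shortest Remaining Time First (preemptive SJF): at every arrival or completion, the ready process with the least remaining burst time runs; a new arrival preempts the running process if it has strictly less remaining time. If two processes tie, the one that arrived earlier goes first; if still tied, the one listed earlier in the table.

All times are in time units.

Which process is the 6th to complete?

108

Schedule: | 101 0-2 | idle 2-7 | 103 7-13 | 104 13-17 | 102 17-19 | 107 19-25 | 102 25-32 | 108 32-39 | 105 39-51 | 106 51-63 |
Completion: 101=2  102=32  103=13  104=17  105=51  106=63  107=25  108=39
Turnaround (C−A): 101=2  102=25  103=6  104=7  105=40  106=51  107=6  108=18
Finish order: 101 → 103 → 104 → 107 → 102 → 108 → 105 → 106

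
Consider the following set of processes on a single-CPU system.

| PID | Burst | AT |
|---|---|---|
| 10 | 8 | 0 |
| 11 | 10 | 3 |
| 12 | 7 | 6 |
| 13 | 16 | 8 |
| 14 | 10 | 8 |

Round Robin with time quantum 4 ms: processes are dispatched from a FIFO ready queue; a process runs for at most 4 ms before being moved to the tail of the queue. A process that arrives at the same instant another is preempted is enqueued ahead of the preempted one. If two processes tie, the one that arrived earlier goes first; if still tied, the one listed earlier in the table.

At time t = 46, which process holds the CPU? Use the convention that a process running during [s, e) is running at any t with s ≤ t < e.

Schedule: | 10 0-4 | 11 4-8 | 10 8-12 | 12 12-16 | 13 16-20 | 14 20-24 | 11 24-28 | 12 28-31 | 13 31-35 | 14 35-39 | 11 39-41 | 13 41-45 | 14 45-47 | 13 47-51 |
Completion: 10=12  11=41  12=31  13=51  14=47
Turnaround (C−A): 10=12  11=38  12=25  13=43  14=39

14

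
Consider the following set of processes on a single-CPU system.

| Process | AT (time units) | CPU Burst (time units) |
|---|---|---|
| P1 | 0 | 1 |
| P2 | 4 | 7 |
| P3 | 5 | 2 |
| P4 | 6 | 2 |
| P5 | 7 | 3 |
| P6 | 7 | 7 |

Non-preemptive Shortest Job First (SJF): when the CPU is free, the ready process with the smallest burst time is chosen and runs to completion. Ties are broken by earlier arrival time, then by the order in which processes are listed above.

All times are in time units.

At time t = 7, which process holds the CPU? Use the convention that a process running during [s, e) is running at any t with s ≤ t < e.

P2

Gantt: | P1 0-1 | idle 1-4 | P2 4-11 | P3 11-13 | P4 13-15 | P5 15-18 | P6 18-25 |
Completion: P1=1  P2=11  P3=13  P4=15  P5=18  P6=25
Turnaround (C−A): P1=1  P2=7  P3=8  P4=9  P5=11  P6=18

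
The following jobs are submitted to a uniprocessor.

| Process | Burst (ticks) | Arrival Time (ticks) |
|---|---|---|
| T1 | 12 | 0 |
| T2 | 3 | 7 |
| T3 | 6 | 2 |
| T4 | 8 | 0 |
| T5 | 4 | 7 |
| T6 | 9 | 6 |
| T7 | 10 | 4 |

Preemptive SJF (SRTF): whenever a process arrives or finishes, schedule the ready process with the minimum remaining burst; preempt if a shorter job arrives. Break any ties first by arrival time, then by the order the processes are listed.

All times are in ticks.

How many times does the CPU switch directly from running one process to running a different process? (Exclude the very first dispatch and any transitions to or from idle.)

6

Schedule: | T4 0-8 | T2 8-11 | T5 11-15 | T3 15-21 | T6 21-30 | T7 30-40 | T1 40-52 |
Completion: T1=52  T2=11  T3=21  T4=8  T5=15  T6=30  T7=40
Turnaround (C−A): T1=52  T2=4  T3=19  T4=8  T5=8  T6=24  T7=36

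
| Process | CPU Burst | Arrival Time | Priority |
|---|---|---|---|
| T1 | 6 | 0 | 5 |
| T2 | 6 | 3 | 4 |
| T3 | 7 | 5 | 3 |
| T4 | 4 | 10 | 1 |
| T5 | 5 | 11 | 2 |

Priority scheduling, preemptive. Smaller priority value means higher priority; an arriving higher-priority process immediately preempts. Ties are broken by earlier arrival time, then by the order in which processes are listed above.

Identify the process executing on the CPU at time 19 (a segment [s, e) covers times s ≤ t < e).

T3

Timeline: | T1 0-3 | T2 3-5 | T3 5-10 | T4 10-14 | T5 14-19 | T3 19-21 | T2 21-25 | T1 25-28 |
Completion: T1=28  T2=25  T3=21  T4=14  T5=19
Turnaround (C−A): T1=28  T2=22  T3=16  T4=4  T5=8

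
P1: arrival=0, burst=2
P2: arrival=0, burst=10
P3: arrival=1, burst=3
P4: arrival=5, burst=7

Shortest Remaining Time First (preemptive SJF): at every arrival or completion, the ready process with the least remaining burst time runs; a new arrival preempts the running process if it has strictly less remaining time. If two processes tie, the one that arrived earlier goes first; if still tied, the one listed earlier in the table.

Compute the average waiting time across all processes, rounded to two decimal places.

Timeline: | P1 0-2 | P3 2-5 | P4 5-12 | P2 12-22 |
Completion: P1=2  P2=22  P3=5  P4=12
Turnaround (C−A): P1=2  P2=22  P3=4  P4=7
Waiting times: P1=0, P2=12, P3=1, P4=0
Average waiting = (0+12+1+0) / 4 = 13/4 = 3.25

3.25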